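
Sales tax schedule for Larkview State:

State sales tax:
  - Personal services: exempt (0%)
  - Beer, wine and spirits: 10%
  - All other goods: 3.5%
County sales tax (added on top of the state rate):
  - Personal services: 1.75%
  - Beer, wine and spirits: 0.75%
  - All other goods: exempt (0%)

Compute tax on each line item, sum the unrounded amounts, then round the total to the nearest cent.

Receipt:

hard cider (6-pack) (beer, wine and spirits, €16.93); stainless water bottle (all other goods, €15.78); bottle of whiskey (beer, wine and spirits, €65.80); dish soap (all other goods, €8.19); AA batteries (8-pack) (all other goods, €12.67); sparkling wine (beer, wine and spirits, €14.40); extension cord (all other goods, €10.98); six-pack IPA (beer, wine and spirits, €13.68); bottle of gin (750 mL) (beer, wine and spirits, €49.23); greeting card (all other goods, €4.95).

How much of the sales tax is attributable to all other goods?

Stainless water bottle €15.78: all other goods → 3.5% + 0% county = 3.5% → €0.5523
Dish soap €8.19: all other goods → 3.5% + 0% county = 3.5% → €0.28665
AA batteries (8-pack) €12.67: all other goods → 3.5% + 0% county = 3.5% → €0.44345
Extension cord €10.98: all other goods → 3.5% + 0% county = 3.5% → €0.3843
Greeting card €4.95: all other goods → 3.5% + 0% county = 3.5% → €0.17325
Tax on all other goods: unrounded sum = €1.83995 → €1.84

€1.84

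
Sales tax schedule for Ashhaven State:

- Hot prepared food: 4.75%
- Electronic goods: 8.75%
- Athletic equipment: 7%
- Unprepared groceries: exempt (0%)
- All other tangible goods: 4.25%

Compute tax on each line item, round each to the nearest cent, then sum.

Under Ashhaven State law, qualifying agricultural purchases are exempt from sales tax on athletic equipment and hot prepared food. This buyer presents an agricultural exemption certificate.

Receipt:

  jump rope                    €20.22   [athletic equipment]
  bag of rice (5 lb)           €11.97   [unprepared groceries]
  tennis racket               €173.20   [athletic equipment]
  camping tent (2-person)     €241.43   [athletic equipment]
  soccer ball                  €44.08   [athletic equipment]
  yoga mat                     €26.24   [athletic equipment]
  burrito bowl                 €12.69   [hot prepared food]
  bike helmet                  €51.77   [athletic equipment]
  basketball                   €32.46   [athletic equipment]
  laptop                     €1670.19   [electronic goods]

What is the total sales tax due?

Jump rope €20.22: athletic equipment, buyer-exempt → 0% → €0.00
Bag of rice (5 lb) €11.97: unprepared groceries → 0% → €0.00
Tennis racket €173.20: athletic equipment, buyer-exempt → 0% → €0.00
Camping tent (2-person) €241.43: athletic equipment, buyer-exempt → 0% → €0.00
Soccer ball €44.08: athletic equipment, buyer-exempt → 0% → €0.00
Yoga mat €26.24: athletic equipment, buyer-exempt → 0% → €0.00
Burrito bowl €12.69: hot prepared food, buyer-exempt → 0% → €0.00
Bike helmet €51.77: athletic equipment, buyer-exempt → 0% → €0.00
Basketball €32.46: athletic equipment, buyer-exempt → 0% → €0.00
Laptop €1670.19: electronic goods → 8.75% → €146.14
Total tax = €146.14

€146.14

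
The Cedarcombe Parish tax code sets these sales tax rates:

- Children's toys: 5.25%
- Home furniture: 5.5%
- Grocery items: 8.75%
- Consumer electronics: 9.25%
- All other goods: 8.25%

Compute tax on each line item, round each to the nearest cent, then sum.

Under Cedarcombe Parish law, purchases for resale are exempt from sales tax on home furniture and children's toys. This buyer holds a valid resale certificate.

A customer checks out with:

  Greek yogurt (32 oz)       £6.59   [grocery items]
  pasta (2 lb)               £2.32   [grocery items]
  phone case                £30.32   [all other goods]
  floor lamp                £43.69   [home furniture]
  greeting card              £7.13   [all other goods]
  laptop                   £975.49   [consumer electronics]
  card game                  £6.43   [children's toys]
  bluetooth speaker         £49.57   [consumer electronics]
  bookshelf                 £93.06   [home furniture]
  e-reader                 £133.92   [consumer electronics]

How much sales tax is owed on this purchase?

Greek yogurt (32 oz) £6.59: grocery items → 8.75% → £0.58
Pasta (2 lb) £2.32: grocery items → 8.75% → £0.20
Phone case £30.32: all other goods → 8.25% → £2.50
Floor lamp £43.69: home furniture, buyer-exempt → 0% → £0.00
Greeting card £7.13: all other goods → 8.25% → £0.59
Laptop £975.49: consumer electronics → 9.25% → £90.23
Card game £6.43: children's toys, buyer-exempt → 0% → £0.00
Bluetooth speaker £49.57: consumer electronics → 9.25% → £4.59
Bookshelf £93.06: home furniture, buyer-exempt → 0% → £0.00
E-reader £133.92: consumer electronics → 9.25% → £12.39
Total tax = £0.58 + £0.20 + £2.50 + £0.59 + £90.23 + £4.59 + £12.39 = £111.08

£111.08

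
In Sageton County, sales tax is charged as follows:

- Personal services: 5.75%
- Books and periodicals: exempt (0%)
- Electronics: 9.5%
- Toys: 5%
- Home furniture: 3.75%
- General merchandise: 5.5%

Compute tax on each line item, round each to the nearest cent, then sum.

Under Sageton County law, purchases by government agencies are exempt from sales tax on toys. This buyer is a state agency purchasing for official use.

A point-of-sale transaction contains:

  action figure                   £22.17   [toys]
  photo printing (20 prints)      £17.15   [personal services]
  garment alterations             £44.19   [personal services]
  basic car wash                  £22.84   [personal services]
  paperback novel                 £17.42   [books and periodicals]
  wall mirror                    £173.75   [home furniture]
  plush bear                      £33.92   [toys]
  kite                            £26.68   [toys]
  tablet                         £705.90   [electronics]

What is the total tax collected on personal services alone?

£4.84

Photo printing (20 prints) £17.15: personal services → 5.75% → £0.99
Garment alterations £44.19: personal services → 5.75% → £2.54
Basic car wash £22.84: personal services → 5.75% → £1.31
Tax on personal services = £0.99 + £2.54 + £1.31 = £4.84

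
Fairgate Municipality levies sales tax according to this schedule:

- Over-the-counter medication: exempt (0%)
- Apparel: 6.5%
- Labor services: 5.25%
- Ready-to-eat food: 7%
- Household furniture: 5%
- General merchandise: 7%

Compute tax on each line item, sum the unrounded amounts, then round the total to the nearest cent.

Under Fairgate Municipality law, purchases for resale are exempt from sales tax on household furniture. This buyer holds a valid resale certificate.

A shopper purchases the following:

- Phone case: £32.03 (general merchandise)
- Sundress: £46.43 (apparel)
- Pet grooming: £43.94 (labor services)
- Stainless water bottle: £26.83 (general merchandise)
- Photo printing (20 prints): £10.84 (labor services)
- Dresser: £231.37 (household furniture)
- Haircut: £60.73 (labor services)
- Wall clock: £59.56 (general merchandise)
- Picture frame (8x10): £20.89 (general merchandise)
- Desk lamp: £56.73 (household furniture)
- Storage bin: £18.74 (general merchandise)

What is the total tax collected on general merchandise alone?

£11.06

Phone case £32.03: general merchandise → 7% → £2.2421
Stainless water bottle £26.83: general merchandise → 7% → £1.8781
Wall clock £59.56: general merchandise → 7% → £4.1692
Picture frame (8x10) £20.89: general merchandise → 7% → £1.4623
Storage bin £18.74: general merchandise → 7% → £1.3118
Tax on general merchandise: unrounded sum = £11.0635 → £11.06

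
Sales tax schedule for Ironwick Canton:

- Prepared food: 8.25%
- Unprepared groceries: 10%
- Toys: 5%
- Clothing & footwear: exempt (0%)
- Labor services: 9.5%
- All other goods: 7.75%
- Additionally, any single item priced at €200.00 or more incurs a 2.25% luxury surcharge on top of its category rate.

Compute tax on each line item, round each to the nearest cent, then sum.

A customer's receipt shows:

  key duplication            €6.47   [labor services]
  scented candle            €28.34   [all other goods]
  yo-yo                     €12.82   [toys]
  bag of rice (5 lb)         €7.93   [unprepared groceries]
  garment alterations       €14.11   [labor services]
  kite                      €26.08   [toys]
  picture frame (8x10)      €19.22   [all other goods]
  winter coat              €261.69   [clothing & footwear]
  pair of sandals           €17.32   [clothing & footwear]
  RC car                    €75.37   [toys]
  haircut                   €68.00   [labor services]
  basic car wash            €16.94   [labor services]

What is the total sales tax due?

Key duplication €6.47: labor services → 9.5% → €0.61
Scented candle €28.34: all other goods → 7.75% → €2.20
Yo-yo €12.82: toys → 5% → €0.64
Bag of rice (5 lb) €7.93: unprepared groceries → 10% → €0.79
Garment alterations €14.11: labor services → 9.5% → €1.34
Kite €26.08: toys → 5% → €1.30
Picture frame (8x10) €19.22: all other goods → 7.75% → €1.49
Winter coat €261.69: clothing & footwear → 0% + 2.25% surcharge = 2.25% → €5.89
Pair of sandals €17.32: clothing & footwear → 0% → €0.00
RC car €75.37: toys → 5% → €3.77
Haircut €68.00: labor services → 9.5% → €6.46
Basic car wash €16.94: labor services → 9.5% → €1.61
Total tax = €0.61 + €2.20 + €0.64 + €0.79 + €1.34 + €1.30 + €1.49 + €5.89 + €3.77 + €6.46 + €1.61 = €26.10

€26.10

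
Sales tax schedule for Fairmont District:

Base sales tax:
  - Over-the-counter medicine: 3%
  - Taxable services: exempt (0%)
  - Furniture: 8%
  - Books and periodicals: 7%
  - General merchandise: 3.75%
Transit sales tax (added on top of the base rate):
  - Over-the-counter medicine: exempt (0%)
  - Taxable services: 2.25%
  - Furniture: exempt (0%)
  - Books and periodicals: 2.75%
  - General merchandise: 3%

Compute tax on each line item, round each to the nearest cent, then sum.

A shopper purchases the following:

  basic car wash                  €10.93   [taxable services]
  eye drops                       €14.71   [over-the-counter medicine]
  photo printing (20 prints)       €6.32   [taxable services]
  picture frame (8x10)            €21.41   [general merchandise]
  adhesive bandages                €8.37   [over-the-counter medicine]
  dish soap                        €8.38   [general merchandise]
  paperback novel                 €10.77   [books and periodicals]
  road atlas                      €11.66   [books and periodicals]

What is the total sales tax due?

€5.29

Basic car wash €10.93: taxable services → 0% + 2.25% transit = 2.25% → €0.25
Eye drops €14.71: over-the-counter medicine → 3% + 0% transit = 3% → €0.44
Photo printing (20 prints) €6.32: taxable services → 0% + 2.25% transit = 2.25% → €0.14
Picture frame (8x10) €21.41: general merchandise → 3.75% + 3% transit = 6.75% → €1.45
Adhesive bandages €8.37: over-the-counter medicine → 3% + 0% transit = 3% → €0.25
Dish soap €8.38: general merchandise → 3.75% + 3% transit = 6.75% → €0.57
Paperback novel €10.77: books and periodicals → 7% + 2.75% transit = 9.75% → €1.05
Road atlas €11.66: books and periodicals → 7% + 2.75% transit = 9.75% → €1.14
Total tax = €0.25 + €0.44 + €0.14 + €1.45 + €0.25 + €0.57 + €1.05 + €1.14 = €5.29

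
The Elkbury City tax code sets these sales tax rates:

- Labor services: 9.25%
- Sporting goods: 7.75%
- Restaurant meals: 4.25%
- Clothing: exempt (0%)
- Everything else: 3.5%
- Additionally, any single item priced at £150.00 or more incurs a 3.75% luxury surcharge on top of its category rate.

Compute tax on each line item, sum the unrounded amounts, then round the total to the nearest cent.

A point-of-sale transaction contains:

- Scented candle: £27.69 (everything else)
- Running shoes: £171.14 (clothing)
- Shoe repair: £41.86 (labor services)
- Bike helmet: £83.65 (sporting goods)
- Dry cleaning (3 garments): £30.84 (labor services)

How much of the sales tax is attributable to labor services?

Shoe repair £41.86: labor services → 9.25% → £3.87205
Dry cleaning (3 garments) £30.84: labor services → 9.25% → £2.8527
Tax on labor services: unrounded sum = £6.72475 → £6.72

£6.72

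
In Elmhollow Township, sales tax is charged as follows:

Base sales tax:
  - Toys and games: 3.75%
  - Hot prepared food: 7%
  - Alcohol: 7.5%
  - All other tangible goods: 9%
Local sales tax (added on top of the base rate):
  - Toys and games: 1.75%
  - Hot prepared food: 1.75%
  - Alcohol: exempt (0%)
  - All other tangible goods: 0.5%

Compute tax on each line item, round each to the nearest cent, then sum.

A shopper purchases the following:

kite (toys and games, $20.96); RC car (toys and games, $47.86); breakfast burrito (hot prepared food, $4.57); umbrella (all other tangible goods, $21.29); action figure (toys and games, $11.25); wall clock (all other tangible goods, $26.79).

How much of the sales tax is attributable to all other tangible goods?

$4.57

Umbrella $21.29: all other tangible goods → 9% + 0.5% local = 9.5% → $2.02
Wall clock $26.79: all other tangible goods → 9% + 0.5% local = 9.5% → $2.55
Tax on all other tangible goods = $2.02 + $2.55 = $4.57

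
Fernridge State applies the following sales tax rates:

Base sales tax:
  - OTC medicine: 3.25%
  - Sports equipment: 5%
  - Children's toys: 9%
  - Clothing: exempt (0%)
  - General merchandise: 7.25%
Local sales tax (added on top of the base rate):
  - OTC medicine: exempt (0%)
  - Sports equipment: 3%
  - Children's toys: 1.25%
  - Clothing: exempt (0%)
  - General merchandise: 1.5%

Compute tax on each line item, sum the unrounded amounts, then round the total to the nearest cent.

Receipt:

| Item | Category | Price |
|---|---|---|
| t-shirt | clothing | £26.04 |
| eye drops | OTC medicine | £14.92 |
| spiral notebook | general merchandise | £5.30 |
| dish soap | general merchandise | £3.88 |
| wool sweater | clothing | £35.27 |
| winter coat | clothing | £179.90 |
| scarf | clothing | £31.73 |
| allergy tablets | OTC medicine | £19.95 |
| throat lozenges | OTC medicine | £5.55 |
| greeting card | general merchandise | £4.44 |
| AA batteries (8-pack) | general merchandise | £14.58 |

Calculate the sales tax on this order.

T-shirt £26.04: clothing → 0% + 0% local = 0% → £0.00
Eye drops £14.92: OTC medicine → 3.25% + 0% local = 3.25% → £0.4849
Spiral notebook £5.30: general merchandise → 7.25% + 1.5% local = 8.75% → £0.46375
Dish soap £3.88: general merchandise → 7.25% + 1.5% local = 8.75% → £0.3395
Wool sweater £35.27: clothing → 0% + 0% local = 0% → £0.00
Winter coat £179.90: clothing → 0% + 0% local = 0% → £0.00
Scarf £31.73: clothing → 0% + 0% local = 0% → £0.00
Allergy tablets £19.95: OTC medicine → 3.25% + 0% local = 3.25% → £0.648375
Throat lozenges £5.55: OTC medicine → 3.25% + 0% local = 3.25% → £0.180375
Greeting card £4.44: general merchandise → 7.25% + 1.5% local = 8.75% → £0.3885
AA batteries (8-pack) £14.58: general merchandise → 7.25% + 1.5% local = 8.75% → £1.27575
Unrounded tax sum = £3.78115 → £3.78

£3.78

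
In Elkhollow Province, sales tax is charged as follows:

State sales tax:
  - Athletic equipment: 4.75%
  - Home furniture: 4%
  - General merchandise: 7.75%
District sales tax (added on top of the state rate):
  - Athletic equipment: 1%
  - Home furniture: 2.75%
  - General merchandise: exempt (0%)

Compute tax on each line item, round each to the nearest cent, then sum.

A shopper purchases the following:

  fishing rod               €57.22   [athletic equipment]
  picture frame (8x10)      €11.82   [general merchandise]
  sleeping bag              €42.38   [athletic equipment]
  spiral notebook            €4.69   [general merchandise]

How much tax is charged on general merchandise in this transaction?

€1.28

Picture frame (8x10) €11.82: general merchandise → 7.75% + 0% district = 7.75% → €0.92
Spiral notebook €4.69: general merchandise → 7.75% + 0% district = 7.75% → €0.36
Tax on general merchandise = €0.92 + €0.36 = €1.28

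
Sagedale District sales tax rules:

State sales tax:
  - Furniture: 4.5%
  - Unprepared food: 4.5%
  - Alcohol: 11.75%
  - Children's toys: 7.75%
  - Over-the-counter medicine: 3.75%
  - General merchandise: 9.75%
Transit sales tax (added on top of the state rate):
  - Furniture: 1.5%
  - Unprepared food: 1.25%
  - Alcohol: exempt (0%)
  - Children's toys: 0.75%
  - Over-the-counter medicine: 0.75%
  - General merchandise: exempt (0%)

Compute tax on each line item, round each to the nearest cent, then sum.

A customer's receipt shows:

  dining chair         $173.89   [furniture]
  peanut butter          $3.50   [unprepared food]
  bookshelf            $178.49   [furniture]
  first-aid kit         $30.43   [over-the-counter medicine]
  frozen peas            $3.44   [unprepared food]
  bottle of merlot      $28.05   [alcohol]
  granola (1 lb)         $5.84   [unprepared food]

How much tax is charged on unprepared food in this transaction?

Peanut butter $3.50: unprepared food → 4.5% + 1.25% transit = 5.75% → $0.20
Frozen peas $3.44: unprepared food → 4.5% + 1.25% transit = 5.75% → $0.20
Granola (1 lb) $5.84: unprepared food → 4.5% + 1.25% transit = 5.75% → $0.34
Tax on unprepared food = $0.20 + $0.20 + $0.34 = $0.74

$0.74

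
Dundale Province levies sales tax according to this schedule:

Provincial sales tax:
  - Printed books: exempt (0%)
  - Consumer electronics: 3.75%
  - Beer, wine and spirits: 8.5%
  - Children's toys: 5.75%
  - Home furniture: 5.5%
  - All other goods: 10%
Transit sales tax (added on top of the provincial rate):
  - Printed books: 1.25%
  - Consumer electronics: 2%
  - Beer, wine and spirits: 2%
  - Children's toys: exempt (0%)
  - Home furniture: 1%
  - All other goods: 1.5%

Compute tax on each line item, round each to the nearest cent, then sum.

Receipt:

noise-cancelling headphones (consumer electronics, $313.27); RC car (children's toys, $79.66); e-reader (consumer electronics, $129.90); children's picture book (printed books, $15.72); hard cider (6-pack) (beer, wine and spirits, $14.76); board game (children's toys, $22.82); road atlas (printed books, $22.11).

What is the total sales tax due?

$33.40

Noise-cancelling headphones $313.27: consumer electronics → 3.75% + 2% transit = 5.75% → $18.01
RC car $79.66: children's toys → 5.75% + 0% transit = 5.75% → $4.58
E-reader $129.90: consumer electronics → 3.75% + 2% transit = 5.75% → $7.47
Children's picture book $15.72: printed books → 0% + 1.25% transit = 1.25% → $0.20
Hard cider (6-pack) $14.76: beer, wine and spirits → 8.5% + 2% transit = 10.5% → $1.55
Board game $22.82: children's toys → 5.75% + 0% transit = 5.75% → $1.31
Road atlas $22.11: printed books → 0% + 1.25% transit = 1.25% → $0.28
Total tax = $18.01 + $4.58 + $7.47 + $0.20 + $1.55 + $1.31 + $0.28 = $33.40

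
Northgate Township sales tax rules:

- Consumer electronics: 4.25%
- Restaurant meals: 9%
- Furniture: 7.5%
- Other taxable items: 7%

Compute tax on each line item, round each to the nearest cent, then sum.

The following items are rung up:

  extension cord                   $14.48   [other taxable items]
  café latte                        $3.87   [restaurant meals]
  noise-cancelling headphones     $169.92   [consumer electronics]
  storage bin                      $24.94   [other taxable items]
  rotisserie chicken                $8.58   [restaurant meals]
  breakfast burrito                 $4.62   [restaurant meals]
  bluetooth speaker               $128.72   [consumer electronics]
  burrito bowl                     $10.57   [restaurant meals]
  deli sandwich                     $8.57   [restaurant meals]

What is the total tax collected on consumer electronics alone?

Noise-cancelling headphones $169.92: consumer electronics → 4.25% → $7.22
Bluetooth speaker $128.72: consumer electronics → 4.25% → $5.47
Tax on consumer electronics = $7.22 + $5.47 = $12.69

$12.69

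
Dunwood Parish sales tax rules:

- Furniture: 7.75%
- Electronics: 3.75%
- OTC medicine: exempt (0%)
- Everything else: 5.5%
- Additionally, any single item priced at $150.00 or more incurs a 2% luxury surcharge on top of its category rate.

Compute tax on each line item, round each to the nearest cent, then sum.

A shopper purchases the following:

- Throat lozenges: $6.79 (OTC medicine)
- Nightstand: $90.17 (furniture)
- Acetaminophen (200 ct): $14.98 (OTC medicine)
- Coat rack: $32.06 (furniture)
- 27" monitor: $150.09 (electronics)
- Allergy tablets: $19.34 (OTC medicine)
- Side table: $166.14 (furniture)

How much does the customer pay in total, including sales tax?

Throat lozenges $6.79: OTC medicine → 0% → $0.00
Nightstand $90.17: furniture → 7.75% → $6.99
Acetaminophen (200 ct) $14.98: OTC medicine → 0% → $0.00
Coat rack $32.06: furniture → 7.75% → $2.48
27" monitor $150.09: electronics → 3.75% + 2% surcharge = 5.75% → $8.63
Allergy tablets $19.34: OTC medicine → 0% → $0.00
Side table $166.14: furniture → 7.75% + 2% surcharge = 9.75% → $16.20
Subtotal = $479.57; tax = $34.30; total due = $513.87

$513.87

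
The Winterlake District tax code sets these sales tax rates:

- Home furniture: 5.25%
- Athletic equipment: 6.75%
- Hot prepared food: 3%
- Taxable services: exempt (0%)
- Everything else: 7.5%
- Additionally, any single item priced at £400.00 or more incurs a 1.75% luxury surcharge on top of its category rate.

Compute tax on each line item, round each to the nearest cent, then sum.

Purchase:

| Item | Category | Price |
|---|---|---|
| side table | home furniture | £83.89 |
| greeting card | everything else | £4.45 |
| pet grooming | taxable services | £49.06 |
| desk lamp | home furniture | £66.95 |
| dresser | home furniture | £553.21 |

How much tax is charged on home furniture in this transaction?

£46.63

Side table £83.89: home furniture → 5.25% → £4.40
Desk lamp £66.95: home furniture → 5.25% → £3.51
Dresser £553.21: home furniture → 5.25% + 1.75% surcharge = 7% → £38.72
Tax on home furniture = £4.40 + £3.51 + £38.72 = £46.63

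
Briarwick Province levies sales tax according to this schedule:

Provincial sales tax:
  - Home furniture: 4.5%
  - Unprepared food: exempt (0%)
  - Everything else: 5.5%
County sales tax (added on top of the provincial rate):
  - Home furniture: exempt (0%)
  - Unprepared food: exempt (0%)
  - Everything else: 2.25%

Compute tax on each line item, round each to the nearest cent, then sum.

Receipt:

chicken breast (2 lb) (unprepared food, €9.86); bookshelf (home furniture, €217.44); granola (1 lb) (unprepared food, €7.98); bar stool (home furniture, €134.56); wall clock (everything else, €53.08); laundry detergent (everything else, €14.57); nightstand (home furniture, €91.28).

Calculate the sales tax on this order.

€25.19

Chicken breast (2 lb) €9.86: unprepared food → 0% + 0% county = 0% → €0.00
Bookshelf €217.44: home furniture → 4.5% + 0% county = 4.5% → €9.78
Granola (1 lb) €7.98: unprepared food → 0% + 0% county = 0% → €0.00
Bar stool €134.56: home furniture → 4.5% + 0% county = 4.5% → €6.06
Wall clock €53.08: everything else → 5.5% + 2.25% county = 7.75% → €4.11
Laundry detergent €14.57: everything else → 5.5% + 2.25% county = 7.75% → €1.13
Nightstand €91.28: home furniture → 4.5% + 0% county = 4.5% → €4.11
Total tax = €9.78 + €6.06 + €4.11 + €1.13 + €4.11 = €25.19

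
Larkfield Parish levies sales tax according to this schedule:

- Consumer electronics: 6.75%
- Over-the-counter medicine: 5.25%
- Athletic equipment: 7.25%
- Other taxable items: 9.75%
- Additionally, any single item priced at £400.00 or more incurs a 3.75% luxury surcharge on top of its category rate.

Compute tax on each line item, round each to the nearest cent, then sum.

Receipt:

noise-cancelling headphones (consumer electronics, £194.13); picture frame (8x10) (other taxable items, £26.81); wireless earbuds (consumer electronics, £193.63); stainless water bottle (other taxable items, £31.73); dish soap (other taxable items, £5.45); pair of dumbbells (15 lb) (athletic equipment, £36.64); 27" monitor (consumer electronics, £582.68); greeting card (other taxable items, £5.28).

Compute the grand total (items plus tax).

£1173.10

Noise-cancelling headphones £194.13: consumer electronics → 6.75% → £13.10
Picture frame (8x10) £26.81: other taxable items → 9.75% → £2.61
Wireless earbuds £193.63: consumer electronics → 6.75% → £13.07
Stainless water bottle £31.73: other taxable items → 9.75% → £3.09
Dish soap £5.45: other taxable items → 9.75% → £0.53
Pair of dumbbells (15 lb) £36.64: athletic equipment → 7.25% → £2.66
27" monitor £582.68: consumer electronics → 6.75% + 3.75% surcharge = 10.5% → £61.18
Greeting card £5.28: other taxable items → 9.75% → £0.51
Subtotal = £1076.35; tax = £96.75; total due = £1173.10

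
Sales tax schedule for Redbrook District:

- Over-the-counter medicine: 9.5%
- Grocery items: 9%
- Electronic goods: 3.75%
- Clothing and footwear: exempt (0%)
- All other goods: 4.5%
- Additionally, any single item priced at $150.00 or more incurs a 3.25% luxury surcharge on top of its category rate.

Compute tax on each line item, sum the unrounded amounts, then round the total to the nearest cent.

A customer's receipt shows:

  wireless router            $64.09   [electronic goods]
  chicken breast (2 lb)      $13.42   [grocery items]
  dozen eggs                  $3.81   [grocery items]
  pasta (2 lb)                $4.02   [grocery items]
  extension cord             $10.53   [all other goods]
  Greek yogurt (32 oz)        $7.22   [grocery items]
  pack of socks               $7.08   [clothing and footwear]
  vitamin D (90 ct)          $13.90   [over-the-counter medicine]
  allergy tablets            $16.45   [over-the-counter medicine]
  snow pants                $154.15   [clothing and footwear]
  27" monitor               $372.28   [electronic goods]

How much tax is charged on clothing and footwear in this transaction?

Pack of socks $7.08: clothing and footwear → 0% → $0.00
Snow pants $154.15: clothing and footwear → 0% + 3.25% surcharge = 3.25% → $5.009875
Tax on clothing and footwear: unrounded sum = $5.009875 → $5.01

$5.01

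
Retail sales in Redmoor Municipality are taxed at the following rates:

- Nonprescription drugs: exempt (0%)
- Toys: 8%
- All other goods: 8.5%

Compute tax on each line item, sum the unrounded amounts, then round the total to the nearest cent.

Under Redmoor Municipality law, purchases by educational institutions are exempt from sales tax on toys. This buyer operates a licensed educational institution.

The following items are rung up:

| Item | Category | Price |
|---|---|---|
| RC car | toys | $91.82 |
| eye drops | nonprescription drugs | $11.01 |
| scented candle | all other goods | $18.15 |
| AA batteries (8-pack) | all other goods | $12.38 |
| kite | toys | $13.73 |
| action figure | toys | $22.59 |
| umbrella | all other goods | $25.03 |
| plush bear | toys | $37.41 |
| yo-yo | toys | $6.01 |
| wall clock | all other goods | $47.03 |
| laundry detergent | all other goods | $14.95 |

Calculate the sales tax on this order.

RC car $91.82: toys, buyer-exempt → 0% → $0.00
Eye drops $11.01: nonprescription drugs → 0% → $0.00
Scented candle $18.15: all other goods → 8.5% → $1.54275
AA batteries (8-pack) $12.38: all other goods → 8.5% → $1.0523
Kite $13.73: toys, buyer-exempt → 0% → $0.00
Action figure $22.59: toys, buyer-exempt → 0% → $0.00
Umbrella $25.03: all other goods → 8.5% → $2.12755
Plush bear $37.41: toys, buyer-exempt → 0% → $0.00
Yo-yo $6.01: toys, buyer-exempt → 0% → $0.00
Wall clock $47.03: all other goods → 8.5% → $3.99755
Laundry detergent $14.95: all other goods → 8.5% → $1.27075
Unrounded tax sum = $9.9909 → $9.99

$9.99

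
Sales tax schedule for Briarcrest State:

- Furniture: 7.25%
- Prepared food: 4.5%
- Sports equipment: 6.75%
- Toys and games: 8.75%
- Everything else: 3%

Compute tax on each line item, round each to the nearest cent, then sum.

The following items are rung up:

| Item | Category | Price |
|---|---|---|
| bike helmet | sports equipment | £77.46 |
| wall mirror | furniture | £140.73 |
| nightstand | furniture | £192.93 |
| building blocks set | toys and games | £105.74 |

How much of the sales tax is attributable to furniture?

£24.19

Wall mirror £140.73: furniture → 7.25% → £10.20
Nightstand £192.93: furniture → 7.25% → £13.99
Tax on furniture = £10.20 + £13.99 = £24.19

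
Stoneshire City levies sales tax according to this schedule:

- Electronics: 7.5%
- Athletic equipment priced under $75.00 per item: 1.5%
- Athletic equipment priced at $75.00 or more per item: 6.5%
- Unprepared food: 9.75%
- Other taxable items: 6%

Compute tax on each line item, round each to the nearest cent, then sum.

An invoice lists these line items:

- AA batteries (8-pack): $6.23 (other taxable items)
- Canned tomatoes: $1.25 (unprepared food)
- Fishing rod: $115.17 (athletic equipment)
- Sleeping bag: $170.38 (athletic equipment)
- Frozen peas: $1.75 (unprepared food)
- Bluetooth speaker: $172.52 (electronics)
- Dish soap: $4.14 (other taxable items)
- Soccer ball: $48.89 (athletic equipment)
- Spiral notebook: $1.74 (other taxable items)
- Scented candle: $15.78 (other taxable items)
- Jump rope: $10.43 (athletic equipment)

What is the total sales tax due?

AA batteries (8-pack) $6.23: other taxable items → 6% → $0.37
Canned tomatoes $1.25: unprepared food → 9.75% → $0.12
Fishing rod $115.17: athletic equipment, $75.00 or more → 6.5% → $7.49
Sleeping bag $170.38: athletic equipment, $75.00 or more → 6.5% → $11.07
Frozen peas $1.75: unprepared food → 9.75% → $0.17
Bluetooth speaker $172.52: electronics → 7.5% → $12.94
Dish soap $4.14: other taxable items → 6% → $0.25
Soccer ball $48.89: athletic equipment, under $75.00 → 1.5% → $0.73
Spiral notebook $1.74: other taxable items → 6% → $0.10
Scented candle $15.78: other taxable items → 6% → $0.95
Jump rope $10.43: athletic equipment, under $75.00 → 1.5% → $0.16
Total tax = $0.37 + $0.12 + $7.49 + $11.07 + $0.17 + $12.94 + $0.25 + $0.73 + $0.10 + $0.95 + $0.16 = $34.35

$34.35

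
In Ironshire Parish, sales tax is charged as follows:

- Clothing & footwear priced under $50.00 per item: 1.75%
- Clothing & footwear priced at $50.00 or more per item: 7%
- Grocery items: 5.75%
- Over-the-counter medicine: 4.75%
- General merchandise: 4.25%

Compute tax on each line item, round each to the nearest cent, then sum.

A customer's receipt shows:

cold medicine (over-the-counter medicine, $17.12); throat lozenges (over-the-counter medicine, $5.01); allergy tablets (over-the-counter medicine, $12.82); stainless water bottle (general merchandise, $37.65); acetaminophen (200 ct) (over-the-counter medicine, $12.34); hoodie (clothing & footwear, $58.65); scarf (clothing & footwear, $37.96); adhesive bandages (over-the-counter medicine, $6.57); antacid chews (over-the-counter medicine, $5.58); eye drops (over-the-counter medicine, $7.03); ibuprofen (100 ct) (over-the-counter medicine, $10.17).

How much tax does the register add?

Cold medicine $17.12: over-the-counter medicine → 4.75% → $0.81
Throat lozenges $5.01: over-the-counter medicine → 4.75% → $0.24
Allergy tablets $12.82: over-the-counter medicine → 4.75% → $0.61
Stainless water bottle $37.65: general merchandise → 4.25% → $1.60
Acetaminophen (200 ct) $12.34: over-the-counter medicine → 4.75% → $0.59
Hoodie $58.65: clothing & footwear, $50.00 or more → 7% → $4.11
Scarf $37.96: clothing & footwear, under $50.00 → 1.75% → $0.66
Adhesive bandages $6.57: over-the-counter medicine → 4.75% → $0.31
Antacid chews $5.58: over-the-counter medicine → 4.75% → $0.27
Eye drops $7.03: over-the-counter medicine → 4.75% → $0.33
Ibuprofen (100 ct) $10.17: over-the-counter medicine → 4.75% → $0.48
Total tax = $0.81 + $0.24 + $0.61 + $1.60 + $0.59 + $4.11 + $0.66 + $0.31 + $0.27 + $0.33 + $0.48 = $10.01

$10.01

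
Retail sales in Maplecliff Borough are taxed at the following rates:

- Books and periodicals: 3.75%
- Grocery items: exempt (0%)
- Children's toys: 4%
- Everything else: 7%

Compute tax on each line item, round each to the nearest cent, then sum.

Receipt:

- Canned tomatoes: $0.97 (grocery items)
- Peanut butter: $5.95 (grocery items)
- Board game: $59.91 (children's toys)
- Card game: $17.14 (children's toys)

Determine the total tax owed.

$3.09

Canned tomatoes $0.97: grocery items → 0% → $0.00
Peanut butter $5.95: grocery items → 0% → $0.00
Board game $59.91: children's toys → 4% → $2.40
Card game $17.14: children's toys → 4% → $0.69
Total tax = $2.40 + $0.69 = $3.09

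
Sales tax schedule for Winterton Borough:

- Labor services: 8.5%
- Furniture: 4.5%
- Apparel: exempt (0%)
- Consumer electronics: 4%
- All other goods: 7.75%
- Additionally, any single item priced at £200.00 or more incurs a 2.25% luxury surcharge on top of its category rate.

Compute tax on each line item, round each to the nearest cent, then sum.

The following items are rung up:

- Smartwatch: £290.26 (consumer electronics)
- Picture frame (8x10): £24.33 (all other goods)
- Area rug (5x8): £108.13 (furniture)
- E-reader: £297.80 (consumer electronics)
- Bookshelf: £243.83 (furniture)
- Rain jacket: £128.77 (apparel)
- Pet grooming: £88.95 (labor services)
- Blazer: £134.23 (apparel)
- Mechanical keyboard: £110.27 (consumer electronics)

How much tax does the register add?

£71.94

Smartwatch £290.26: consumer electronics → 4% + 2.25% surcharge = 6.25% → £18.14
Picture frame (8x10) £24.33: all other goods → 7.75% → £1.89
Area rug (5x8) £108.13: furniture → 4.5% → £4.87
E-reader £297.80: consumer electronics → 4% + 2.25% surcharge = 6.25% → £18.61
Bookshelf £243.83: furniture → 4.5% + 2.25% surcharge = 6.75% → £16.46
Rain jacket £128.77: apparel → 0% → £0.00
Pet grooming £88.95: labor services → 8.5% → £7.56
Blazer £134.23: apparel → 0% → £0.00
Mechanical keyboard £110.27: consumer electronics → 4% → £4.41
Total tax = £18.14 + £1.89 + £4.87 + £18.61 + £16.46 + £7.56 + £4.41 = £71.94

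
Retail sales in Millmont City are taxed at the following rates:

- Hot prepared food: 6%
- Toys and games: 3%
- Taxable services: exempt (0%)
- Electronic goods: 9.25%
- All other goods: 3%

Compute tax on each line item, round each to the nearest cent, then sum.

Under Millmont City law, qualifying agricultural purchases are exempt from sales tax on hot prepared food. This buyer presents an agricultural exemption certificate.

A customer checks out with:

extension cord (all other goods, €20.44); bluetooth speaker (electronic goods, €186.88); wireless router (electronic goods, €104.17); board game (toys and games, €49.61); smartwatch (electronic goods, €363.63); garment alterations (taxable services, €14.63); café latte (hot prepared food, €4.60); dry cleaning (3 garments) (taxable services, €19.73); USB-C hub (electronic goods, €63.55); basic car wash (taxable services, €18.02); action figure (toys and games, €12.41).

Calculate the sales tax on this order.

Extension cord €20.44: all other goods → 3% → €0.61
Bluetooth speaker €186.88: electronic goods → 9.25% → €17.29
Wireless router €104.17: electronic goods → 9.25% → €9.64
Board game €49.61: toys and games → 3% → €1.49
Smartwatch €363.63: electronic goods → 9.25% → €33.64
Garment alterations €14.63: taxable services → 0% → €0.00
Café latte €4.60: hot prepared food, buyer-exempt → 0% → €0.00
Dry cleaning (3 garments) €19.73: taxable services → 0% → €0.00
USB-C hub €63.55: electronic goods → 9.25% → €5.88
Basic car wash €18.02: taxable services → 0% → €0.00
Action figure €12.41: toys and games → 3% → €0.37
Total tax = €0.61 + €17.29 + €9.64 + €1.49 + €33.64 + €5.88 + €0.37 = €68.92

€68.92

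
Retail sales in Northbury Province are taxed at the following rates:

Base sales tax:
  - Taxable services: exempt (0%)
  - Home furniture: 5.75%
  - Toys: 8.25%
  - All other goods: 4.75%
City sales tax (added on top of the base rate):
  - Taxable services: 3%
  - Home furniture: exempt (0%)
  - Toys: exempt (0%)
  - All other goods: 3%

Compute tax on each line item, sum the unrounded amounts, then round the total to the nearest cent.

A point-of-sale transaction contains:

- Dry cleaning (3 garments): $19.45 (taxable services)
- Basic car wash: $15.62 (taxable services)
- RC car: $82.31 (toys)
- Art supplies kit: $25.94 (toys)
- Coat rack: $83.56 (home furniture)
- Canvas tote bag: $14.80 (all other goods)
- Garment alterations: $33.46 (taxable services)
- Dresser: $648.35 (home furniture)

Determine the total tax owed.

$54.22

Dry cleaning (3 garments) $19.45: taxable services → 0% + 3% city = 3% → $0.5835
Basic car wash $15.62: taxable services → 0% + 3% city = 3% → $0.4686
RC car $82.31: toys → 8.25% + 0% city = 8.25% → $6.790575
Art supplies kit $25.94: toys → 8.25% + 0% city = 8.25% → $2.14005
Coat rack $83.56: home furniture → 5.75% + 0% city = 5.75% → $4.8047
Canvas tote bag $14.80: all other goods → 4.75% + 3% city = 7.75% → $1.147
Garment alterations $33.46: taxable services → 0% + 3% city = 3% → $1.0038
Dresser $648.35: home furniture → 5.75% + 0% city = 5.75% → $37.280125
Unrounded tax sum = $54.21835 → $54.22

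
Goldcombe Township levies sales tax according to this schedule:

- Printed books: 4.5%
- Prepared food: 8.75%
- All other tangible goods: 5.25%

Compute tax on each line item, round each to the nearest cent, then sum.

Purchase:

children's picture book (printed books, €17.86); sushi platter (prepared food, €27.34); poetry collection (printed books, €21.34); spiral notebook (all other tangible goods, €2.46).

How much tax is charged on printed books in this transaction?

€1.76

Children's picture book €17.86: printed books → 4.5% → €0.80
Poetry collection €21.34: printed books → 4.5% → €0.96
Tax on printed books = €0.80 + €0.96 = €1.76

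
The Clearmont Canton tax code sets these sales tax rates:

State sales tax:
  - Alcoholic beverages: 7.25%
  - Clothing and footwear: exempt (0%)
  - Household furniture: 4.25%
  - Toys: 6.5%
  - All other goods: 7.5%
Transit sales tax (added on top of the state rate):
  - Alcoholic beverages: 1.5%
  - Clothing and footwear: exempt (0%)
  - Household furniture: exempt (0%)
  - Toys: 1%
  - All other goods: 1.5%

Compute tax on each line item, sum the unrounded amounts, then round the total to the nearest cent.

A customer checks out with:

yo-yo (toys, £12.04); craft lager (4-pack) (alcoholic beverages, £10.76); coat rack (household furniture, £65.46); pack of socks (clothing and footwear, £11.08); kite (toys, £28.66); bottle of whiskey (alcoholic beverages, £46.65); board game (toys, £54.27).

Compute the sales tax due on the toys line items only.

£7.12

Yo-yo £12.04: toys → 6.5% + 1% transit = 7.5% → £0.903
Kite £28.66: toys → 6.5% + 1% transit = 7.5% → £2.1495
Board game £54.27: toys → 6.5% + 1% transit = 7.5% → £4.07025
Tax on toys: unrounded sum = £7.12275 → £7.12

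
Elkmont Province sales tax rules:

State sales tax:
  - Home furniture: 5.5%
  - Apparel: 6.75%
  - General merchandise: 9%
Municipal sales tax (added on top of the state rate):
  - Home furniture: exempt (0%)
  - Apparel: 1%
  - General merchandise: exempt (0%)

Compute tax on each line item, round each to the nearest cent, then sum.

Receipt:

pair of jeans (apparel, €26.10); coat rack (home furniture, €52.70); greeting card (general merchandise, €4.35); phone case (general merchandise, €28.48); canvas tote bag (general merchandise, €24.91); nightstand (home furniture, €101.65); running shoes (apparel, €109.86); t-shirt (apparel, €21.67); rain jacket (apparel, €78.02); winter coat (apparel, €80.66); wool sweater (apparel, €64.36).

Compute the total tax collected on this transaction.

Pair of jeans €26.10: apparel → 6.75% + 1% municipal = 7.75% → €2.02
Coat rack €52.70: home furniture → 5.5% + 0% municipal = 5.5% → €2.90
Greeting card €4.35: general merchandise → 9% + 0% municipal = 9% → €0.39
Phone case €28.48: general merchandise → 9% + 0% municipal = 9% → €2.56
Canvas tote bag €24.91: general merchandise → 9% + 0% municipal = 9% → €2.24
Nightstand €101.65: home furniture → 5.5% + 0% municipal = 5.5% → €5.59
Running shoes €109.86: apparel → 6.75% + 1% municipal = 7.75% → €8.51
T-shirt €21.67: apparel → 6.75% + 1% municipal = 7.75% → €1.68
Rain jacket €78.02: apparel → 6.75% + 1% municipal = 7.75% → €6.05
Winter coat €80.66: apparel → 6.75% + 1% municipal = 7.75% → €6.25
Wool sweater €64.36: apparel → 6.75% + 1% municipal = 7.75% → €4.99
Total tax = €2.02 + €2.90 + €0.39 + €2.56 + €2.24 + €5.59 + €8.51 + €1.68 + €6.05 + €6.25 + €4.99 = €43.18

€43.18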